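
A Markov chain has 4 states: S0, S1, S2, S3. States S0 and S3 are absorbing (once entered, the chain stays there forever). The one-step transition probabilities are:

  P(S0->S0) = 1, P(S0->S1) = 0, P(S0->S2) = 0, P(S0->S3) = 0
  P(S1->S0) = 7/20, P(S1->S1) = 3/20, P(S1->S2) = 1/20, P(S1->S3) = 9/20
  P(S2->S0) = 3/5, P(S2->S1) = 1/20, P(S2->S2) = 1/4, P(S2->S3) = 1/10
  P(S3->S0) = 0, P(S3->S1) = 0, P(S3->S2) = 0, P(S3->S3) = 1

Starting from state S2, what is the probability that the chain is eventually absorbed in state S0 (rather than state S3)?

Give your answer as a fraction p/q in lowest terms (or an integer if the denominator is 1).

Answer: 211/254

Derivation:
Let a_i = P(absorbed in S0 | start in state i).
Boundary conditions: a_S0 = 1, a_S3 = 0.
For each transient state i, a_i = sum_j P(i->j) * a_j:
  a_S1 = 7/20*a_S0 + 3/20*a_S1 + 1/20*a_S2 + 9/20*a_S3
  a_S2 = 3/5*a_S0 + 1/20*a_S1 + 1/4*a_S2 + 1/10*a_S3

Substituting a_S0 = 1 and a_S3 = 0, rearrange to (I - Q) a = r where r[i] = P(i -> S0):
  [17/20, -1/20] . (a_S1, a_S2) = 7/20
  [-1/20, 3/4] . (a_S1, a_S2) = 3/5

Solving yields:
  a_S1 = 117/254
  a_S2 = 211/254

Starting state is S2, so the absorption probability is a_S2 = 211/254.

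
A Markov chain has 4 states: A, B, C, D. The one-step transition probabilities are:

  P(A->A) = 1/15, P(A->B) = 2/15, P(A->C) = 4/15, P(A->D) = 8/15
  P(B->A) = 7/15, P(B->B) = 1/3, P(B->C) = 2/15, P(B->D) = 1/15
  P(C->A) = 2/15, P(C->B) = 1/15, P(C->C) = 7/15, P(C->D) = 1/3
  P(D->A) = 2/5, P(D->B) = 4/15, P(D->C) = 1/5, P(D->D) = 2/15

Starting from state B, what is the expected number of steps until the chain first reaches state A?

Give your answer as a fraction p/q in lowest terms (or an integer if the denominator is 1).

Answer: 680/263

Derivation:
Let h_i = expected steps to first reach A from state i.
Boundary: h_A = 0.
First-step equations for the other states:
  h_B = 1 + 7/15*h_A + 1/3*h_B + 2/15*h_C + 1/15*h_D
  h_C = 1 + 2/15*h_A + 1/15*h_B + 7/15*h_C + 1/3*h_D
  h_D = 1 + 2/5*h_A + 4/15*h_B + 1/5*h_C + 2/15*h_D

Substituting h_A = 0 and rearranging gives the linear system (I - Q) h = 1:
  [2/3, -2/15, -1/15] . (h_B, h_C, h_D) = 1
  [-1/15, 8/15, -1/3] . (h_B, h_C, h_D) = 1
  [-4/15, -1/5, 13/15] . (h_B, h_C, h_D) = 1

Solving yields:
  h_B = 680/263
  h_C = 1050/263
  h_D = 755/263

Starting state is B, so the expected hitting time is h_B = 680/263.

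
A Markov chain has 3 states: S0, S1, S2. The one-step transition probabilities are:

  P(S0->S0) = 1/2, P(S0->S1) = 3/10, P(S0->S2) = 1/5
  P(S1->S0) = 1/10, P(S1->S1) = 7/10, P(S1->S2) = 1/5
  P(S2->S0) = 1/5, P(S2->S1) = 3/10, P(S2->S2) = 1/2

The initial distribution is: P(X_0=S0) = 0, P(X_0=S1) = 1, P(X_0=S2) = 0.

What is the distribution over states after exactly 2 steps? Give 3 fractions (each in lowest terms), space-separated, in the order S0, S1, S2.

Answer: 4/25 29/50 13/50

Derivation:
Propagating the distribution step by step (d_{t+1} = d_t * P):
d_0 = (S0=0, S1=1, S2=0)
  d_1[S0] = 0*1/2 + 1*1/10 + 0*1/5 = 1/10
  d_1[S1] = 0*3/10 + 1*7/10 + 0*3/10 = 7/10
  d_1[S2] = 0*1/5 + 1*1/5 + 0*1/2 = 1/5
d_1 = (S0=1/10, S1=7/10, S2=1/5)
  d_2[S0] = 1/10*1/2 + 7/10*1/10 + 1/5*1/5 = 4/25
  d_2[S1] = 1/10*3/10 + 7/10*7/10 + 1/5*3/10 = 29/50
  d_2[S2] = 1/10*1/5 + 7/10*1/5 + 1/5*1/2 = 13/50
d_2 = (S0=4/25, S1=29/50, S2=13/50)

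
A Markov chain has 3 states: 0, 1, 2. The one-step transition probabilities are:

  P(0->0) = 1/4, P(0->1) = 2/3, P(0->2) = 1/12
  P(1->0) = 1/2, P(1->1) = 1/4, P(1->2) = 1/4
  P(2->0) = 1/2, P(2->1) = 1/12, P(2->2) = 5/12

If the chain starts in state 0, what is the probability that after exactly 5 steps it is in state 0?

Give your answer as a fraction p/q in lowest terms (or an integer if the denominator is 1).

Computing P^5 by repeated multiplication:
P^1 =
  0: [1/4, 2/3, 1/12]
  1: [1/2, 1/4, 1/4]
  2: [1/2, 1/12, 5/12]
P^2 =
  0: [7/16, 49/144, 2/9]
  1: [3/8, 5/12, 5/24]
  2: [3/8, 7/18, 17/72]
P^3 =
  0: [25/64, 683/1728, 185/864]
  1: [13/32, 107/288, 2/9]
  2: [13/32, 317/864, 49/216]
P^4 =
  0: [103/256, 7819/20736, 2287/10368]
  1: [51/128, 1321/3456, 379/1728]
  2: [51/128, 3955/10368, 1141/5184]
P^5 =
  0: [409/1024, 94775/248832, 27335/124416]
  1: [205/512, 15737/41472, 4565/20736]
  2: [205/512, 47195/124416, 13703/62208]

(P^5)[0 -> 0] = 409/1024

Answer: 409/1024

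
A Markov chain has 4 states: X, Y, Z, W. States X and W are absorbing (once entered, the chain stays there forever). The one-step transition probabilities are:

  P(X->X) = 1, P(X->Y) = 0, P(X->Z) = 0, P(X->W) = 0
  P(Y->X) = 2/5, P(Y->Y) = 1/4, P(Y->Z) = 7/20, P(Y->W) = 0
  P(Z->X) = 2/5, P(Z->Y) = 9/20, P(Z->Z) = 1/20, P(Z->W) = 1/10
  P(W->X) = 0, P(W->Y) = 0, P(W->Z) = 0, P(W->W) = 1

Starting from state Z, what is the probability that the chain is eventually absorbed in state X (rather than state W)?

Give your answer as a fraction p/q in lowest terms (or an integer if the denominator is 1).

Answer: 32/37

Derivation:
Let a_i = P(absorbed in X | start in state i).
Boundary conditions: a_X = 1, a_W = 0.
For each transient state i, a_i = sum_j P(i->j) * a_j:
  a_Y = 2/5*a_X + 1/4*a_Y + 7/20*a_Z + 0*a_W
  a_Z = 2/5*a_X + 9/20*a_Y + 1/20*a_Z + 1/10*a_W

Substituting a_X = 1 and a_W = 0, rearrange to (I - Q) a = r where r[i] = P(i -> X):
  [3/4, -7/20] . (a_Y, a_Z) = 2/5
  [-9/20, 19/20] . (a_Y, a_Z) = 2/5

Solving yields:
  a_Y = 104/111
  a_Z = 32/37

Starting state is Z, so the absorption probability is a_Z = 32/37.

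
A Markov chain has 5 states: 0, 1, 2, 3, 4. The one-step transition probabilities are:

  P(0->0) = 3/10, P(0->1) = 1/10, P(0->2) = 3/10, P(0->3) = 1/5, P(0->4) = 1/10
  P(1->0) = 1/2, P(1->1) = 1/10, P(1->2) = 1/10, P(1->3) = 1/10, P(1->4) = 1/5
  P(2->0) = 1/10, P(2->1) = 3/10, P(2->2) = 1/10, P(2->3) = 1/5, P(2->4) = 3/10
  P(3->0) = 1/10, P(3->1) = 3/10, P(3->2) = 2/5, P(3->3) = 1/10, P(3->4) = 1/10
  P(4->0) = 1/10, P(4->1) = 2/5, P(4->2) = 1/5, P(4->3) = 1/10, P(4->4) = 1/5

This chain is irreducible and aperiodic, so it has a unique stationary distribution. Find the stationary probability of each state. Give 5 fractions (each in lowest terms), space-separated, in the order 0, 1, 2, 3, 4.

Answer: 2981/12536 707/3134 2623/12536 907/6268 1145/6268

Derivation:
The stationary distribution satisfies pi = pi * P, i.e.:
  pi_0 = 3/10*pi_0 + 1/2*pi_1 + 1/10*pi_2 + 1/10*pi_3 + 1/10*pi_4
  pi_1 = 1/10*pi_0 + 1/10*pi_1 + 3/10*pi_2 + 3/10*pi_3 + 2/5*pi_4
  pi_2 = 3/10*pi_0 + 1/10*pi_1 + 1/10*pi_2 + 2/5*pi_3 + 1/5*pi_4
  pi_3 = 1/5*pi_0 + 1/10*pi_1 + 1/5*pi_2 + 1/10*pi_3 + 1/10*pi_4
  pi_4 = 1/10*pi_0 + 1/5*pi_1 + 3/10*pi_2 + 1/10*pi_3 + 1/5*pi_4
with normalization: pi_0 + pi_1 + pi_2 + pi_3 + pi_4 = 1.

Using the first 4 balance equations plus normalization, the linear system A*pi = b is:
  [-7/10, 1/2, 1/10, 1/10, 1/10] . pi = 0
  [1/10, -9/10, 3/10, 3/10, 2/5] . pi = 0
  [3/10, 1/10, -9/10, 2/5, 1/5] . pi = 0
  [1/5, 1/10, 1/5, -9/10, 1/10] . pi = 0
  [1, 1, 1, 1, 1] . pi = 1

Solving yields:
  pi_0 = 2981/12536
  pi_1 = 707/3134
  pi_2 = 2623/12536
  pi_3 = 907/6268
  pi_4 = 1145/6268

Verification (pi * P):
  2981/12536*3/10 + 707/3134*1/2 + 2623/12536*1/10 + 907/6268*1/10 + 1145/6268*1/10 = 2981/12536 = pi_0  (ok)
  2981/12536*1/10 + 707/3134*1/10 + 2623/12536*3/10 + 907/6268*3/10 + 1145/6268*2/5 = 707/3134 = pi_1  (ok)
  2981/12536*3/10 + 707/3134*1/10 + 2623/12536*1/10 + 907/6268*2/5 + 1145/6268*1/5 = 2623/12536 = pi_2  (ok)
  2981/12536*1/5 + 707/3134*1/10 + 2623/12536*1/5 + 907/6268*1/10 + 1145/6268*1/10 = 907/6268 = pi_3  (ok)
  2981/12536*1/10 + 707/3134*1/5 + 2623/12536*3/10 + 907/6268*1/10 + 1145/6268*1/5 = 1145/6268 = pi_4  (ok)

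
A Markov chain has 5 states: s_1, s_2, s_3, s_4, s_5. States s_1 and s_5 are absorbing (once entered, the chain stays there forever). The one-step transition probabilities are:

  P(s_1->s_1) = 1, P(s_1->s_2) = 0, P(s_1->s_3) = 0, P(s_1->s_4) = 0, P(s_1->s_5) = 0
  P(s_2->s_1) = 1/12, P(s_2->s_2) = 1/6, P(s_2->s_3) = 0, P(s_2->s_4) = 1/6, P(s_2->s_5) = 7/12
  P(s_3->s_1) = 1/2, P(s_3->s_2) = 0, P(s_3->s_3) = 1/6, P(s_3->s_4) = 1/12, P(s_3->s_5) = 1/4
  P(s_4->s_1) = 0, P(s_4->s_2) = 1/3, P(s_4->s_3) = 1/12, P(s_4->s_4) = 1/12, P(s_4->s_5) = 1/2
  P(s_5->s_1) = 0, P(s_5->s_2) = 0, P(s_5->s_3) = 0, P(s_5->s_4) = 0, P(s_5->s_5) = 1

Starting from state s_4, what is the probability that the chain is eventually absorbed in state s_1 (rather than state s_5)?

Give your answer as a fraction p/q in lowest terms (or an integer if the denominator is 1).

Let a_i = P(absorbed in s_1 | start in state i).
Boundary conditions: a_s_1 = 1, a_s_5 = 0.
For each transient state i, a_i = sum_j P(i->j) * a_j:
  a_s_2 = 1/12*a_s_1 + 1/6*a_s_2 + 0*a_s_3 + 1/6*a_s_4 + 7/12*a_s_5
  a_s_3 = 1/2*a_s_1 + 0*a_s_2 + 1/6*a_s_3 + 1/12*a_s_4 + 1/4*a_s_5
  a_s_4 = 0*a_s_1 + 1/3*a_s_2 + 1/12*a_s_3 + 1/12*a_s_4 + 1/2*a_s_5

Substituting a_s_1 = 1 and a_s_5 = 0, rearrange to (I - Q) a = r where r[i] = P(i -> s_1):
  [5/6, 0, -1/6] . (a_s_2, a_s_3, a_s_4) = 1/12
  [0, 5/6, -1/12] . (a_s_2, a_s_3, a_s_4) = 1/2
  [-1/3, -1/12, 11/12] . (a_s_2, a_s_3, a_s_4) = 0

Solving yields:
  a_s_2 = 121/1010
  a_s_3 = 308/505
  a_s_4 = 10/101

Starting state is s_4, so the absorption probability is a_s_4 = 10/101.

Answer: 10/101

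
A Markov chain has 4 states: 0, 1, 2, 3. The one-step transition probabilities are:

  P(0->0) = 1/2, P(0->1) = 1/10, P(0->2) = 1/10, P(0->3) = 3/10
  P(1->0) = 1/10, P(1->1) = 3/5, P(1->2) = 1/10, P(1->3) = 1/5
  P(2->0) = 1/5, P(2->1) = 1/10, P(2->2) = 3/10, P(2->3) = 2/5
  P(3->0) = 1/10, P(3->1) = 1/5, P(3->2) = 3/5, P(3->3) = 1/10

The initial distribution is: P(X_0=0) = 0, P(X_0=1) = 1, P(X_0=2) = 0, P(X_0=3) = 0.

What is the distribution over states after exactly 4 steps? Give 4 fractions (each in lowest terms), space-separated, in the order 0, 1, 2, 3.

Answer: 1977/10000 2893/10000 168/625 1221/5000

Derivation:
Propagating the distribution step by step (d_{t+1} = d_t * P):
d_0 = (0=0, 1=1, 2=0, 3=0)
  d_1[0] = 0*1/2 + 1*1/10 + 0*1/5 + 0*1/10 = 1/10
  d_1[1] = 0*1/10 + 1*3/5 + 0*1/10 + 0*1/5 = 3/5
  d_1[2] = 0*1/10 + 1*1/10 + 0*3/10 + 0*3/5 = 1/10
  d_1[3] = 0*3/10 + 1*1/5 + 0*2/5 + 0*1/10 = 1/5
d_1 = (0=1/10, 1=3/5, 2=1/10, 3=1/5)
  d_2[0] = 1/10*1/2 + 3/5*1/10 + 1/10*1/5 + 1/5*1/10 = 3/20
  d_2[1] = 1/10*1/10 + 3/5*3/5 + 1/10*1/10 + 1/5*1/5 = 21/50
  d_2[2] = 1/10*1/10 + 3/5*1/10 + 1/10*3/10 + 1/5*3/5 = 11/50
  d_2[3] = 1/10*3/10 + 3/5*1/5 + 1/10*2/5 + 1/5*1/10 = 21/100
d_2 = (0=3/20, 1=21/50, 2=11/50, 3=21/100)
  d_3[0] = 3/20*1/2 + 21/50*1/10 + 11/50*1/5 + 21/100*1/10 = 91/500
  d_3[1] = 3/20*1/10 + 21/50*3/5 + 11/50*1/10 + 21/100*1/5 = 331/1000
  d_3[2] = 3/20*1/10 + 21/50*1/10 + 11/50*3/10 + 21/100*3/5 = 249/1000
  d_3[3] = 3/20*3/10 + 21/50*1/5 + 11/50*2/5 + 21/100*1/10 = 119/500
d_3 = (0=91/500, 1=331/1000, 2=249/1000, 3=119/500)
  d_4[0] = 91/500*1/2 + 331/1000*1/10 + 249/1000*1/5 + 119/500*1/10 = 1977/10000
  d_4[1] = 91/500*1/10 + 331/1000*3/5 + 249/1000*1/10 + 119/500*1/5 = 2893/10000
  d_4[2] = 91/500*1/10 + 331/1000*1/10 + 249/1000*3/10 + 119/500*3/5 = 168/625
  d_4[3] = 91/500*3/10 + 331/1000*1/5 + 249/1000*2/5 + 119/500*1/10 = 1221/5000
d_4 = (0=1977/10000, 1=2893/10000, 2=168/625, 3=1221/5000)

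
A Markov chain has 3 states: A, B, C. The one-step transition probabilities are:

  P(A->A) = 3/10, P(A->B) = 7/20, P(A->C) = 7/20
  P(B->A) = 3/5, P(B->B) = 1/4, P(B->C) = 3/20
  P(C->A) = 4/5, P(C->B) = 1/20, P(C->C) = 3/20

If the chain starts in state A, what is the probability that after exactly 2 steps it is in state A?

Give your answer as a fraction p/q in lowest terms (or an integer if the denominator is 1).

Answer: 29/50

Derivation:
Computing P^2 by repeated multiplication:
P^1 =
  A: [3/10, 7/20, 7/20]
  B: [3/5, 1/4, 3/20]
  C: [4/5, 1/20, 3/20]
P^2 =
  A: [29/50, 21/100, 21/100]
  B: [9/20, 7/25, 27/100]
  C: [39/100, 3/10, 31/100]

(P^2)[A -> A] = 29/50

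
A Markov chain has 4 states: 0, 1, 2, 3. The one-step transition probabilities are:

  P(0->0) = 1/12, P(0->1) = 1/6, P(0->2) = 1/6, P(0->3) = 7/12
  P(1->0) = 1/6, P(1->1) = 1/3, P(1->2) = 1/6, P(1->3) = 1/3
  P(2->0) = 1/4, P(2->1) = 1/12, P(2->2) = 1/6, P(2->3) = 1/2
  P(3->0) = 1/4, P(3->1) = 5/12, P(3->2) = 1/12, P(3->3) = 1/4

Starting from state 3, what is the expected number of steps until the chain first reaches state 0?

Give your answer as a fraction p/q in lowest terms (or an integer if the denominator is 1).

Answer: 294/65

Derivation:
Let h_i = expected steps to first reach 0 from state i.
Boundary: h_0 = 0.
First-step equations for the other states:
  h_1 = 1 + 1/6*h_0 + 1/3*h_1 + 1/6*h_2 + 1/3*h_3
  h_2 = 1 + 1/4*h_0 + 1/12*h_1 + 1/6*h_2 + 1/2*h_3
  h_3 = 1 + 1/4*h_0 + 5/12*h_1 + 1/12*h_2 + 1/4*h_3

Substituting h_0 = 0 and rearranging gives the linear system (I - Q) h = 1:
  [2/3, -1/6, -1/3] . (h_1, h_2, h_3) = 1
  [-1/12, 5/6, -1/2] . (h_1, h_2, h_3) = 1
  [-5/12, -1/12, 3/4] . (h_1, h_2, h_3) = 1

Solving yields:
  h_1 = 316/65
  h_2 = 22/5
  h_3 = 294/65

Starting state is 3, so the expected hitting time is h_3 = 294/65.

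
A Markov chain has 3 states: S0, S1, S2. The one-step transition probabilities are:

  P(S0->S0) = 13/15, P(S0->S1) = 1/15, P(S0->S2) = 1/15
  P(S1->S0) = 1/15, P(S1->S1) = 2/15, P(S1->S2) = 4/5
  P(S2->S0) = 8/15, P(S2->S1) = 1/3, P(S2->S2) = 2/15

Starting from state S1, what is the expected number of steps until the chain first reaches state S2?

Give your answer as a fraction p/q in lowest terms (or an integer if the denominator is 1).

Answer: 9/5

Derivation:
Let h_i = expected steps to first reach S2 from state i.
Boundary: h_S2 = 0.
First-step equations for the other states:
  h_S0 = 1 + 13/15*h_S0 + 1/15*h_S1 + 1/15*h_S2
  h_S1 = 1 + 1/15*h_S0 + 2/15*h_S1 + 4/5*h_S2

Substituting h_S2 = 0 and rearranging gives the linear system (I - Q) h = 1:
  [2/15, -1/15] . (h_S0, h_S1) = 1
  [-1/15, 13/15] . (h_S0, h_S1) = 1

Solving yields:
  h_S0 = 42/5
  h_S1 = 9/5

Starting state is S1, so the expected hitting time is h_S1 = 9/5.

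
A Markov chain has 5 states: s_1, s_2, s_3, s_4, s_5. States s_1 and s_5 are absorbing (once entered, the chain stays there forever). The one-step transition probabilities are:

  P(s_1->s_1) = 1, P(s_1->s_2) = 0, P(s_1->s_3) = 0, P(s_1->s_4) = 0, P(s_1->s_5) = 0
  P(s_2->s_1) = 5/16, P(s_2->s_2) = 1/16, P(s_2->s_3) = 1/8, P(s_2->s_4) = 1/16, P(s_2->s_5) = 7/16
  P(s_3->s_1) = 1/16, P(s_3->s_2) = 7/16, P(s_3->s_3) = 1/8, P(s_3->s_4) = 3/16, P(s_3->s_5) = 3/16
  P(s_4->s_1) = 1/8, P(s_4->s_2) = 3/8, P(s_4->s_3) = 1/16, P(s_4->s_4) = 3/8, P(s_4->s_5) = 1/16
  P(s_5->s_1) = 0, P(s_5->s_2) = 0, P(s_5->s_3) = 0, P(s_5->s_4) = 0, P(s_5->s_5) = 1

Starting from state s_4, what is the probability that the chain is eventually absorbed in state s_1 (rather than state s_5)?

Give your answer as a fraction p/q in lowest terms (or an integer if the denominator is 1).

Answer: 437/894

Derivation:
Let a_i = P(absorbed in s_1 | start in state i).
Boundary conditions: a_s_1 = 1, a_s_5 = 0.
For each transient state i, a_i = sum_j P(i->j) * a_j:
  a_s_2 = 5/16*a_s_1 + 1/16*a_s_2 + 1/8*a_s_3 + 1/16*a_s_4 + 7/16*a_s_5
  a_s_3 = 1/16*a_s_1 + 7/16*a_s_2 + 1/8*a_s_3 + 3/16*a_s_4 + 3/16*a_s_5
  a_s_4 = 1/8*a_s_1 + 3/8*a_s_2 + 1/16*a_s_3 + 3/8*a_s_4 + 1/16*a_s_5

Substituting a_s_1 = 1 and a_s_5 = 0, rearrange to (I - Q) a = r where r[i] = P(i -> s_1):
  [15/16, -1/8, -1/16] . (a_s_2, a_s_3, a_s_4) = 5/16
  [-7/16, 7/8, -3/16] . (a_s_2, a_s_3, a_s_4) = 1/16
  [-3/8, -1/16, 5/8] . (a_s_2, a_s_3, a_s_4) = 1/8

Solving yields:
  a_s_2 = 373/894
  a_s_3 = 172/447
  a_s_4 = 437/894

Starting state is s_4, so the absorption probability is a_s_4 = 437/894.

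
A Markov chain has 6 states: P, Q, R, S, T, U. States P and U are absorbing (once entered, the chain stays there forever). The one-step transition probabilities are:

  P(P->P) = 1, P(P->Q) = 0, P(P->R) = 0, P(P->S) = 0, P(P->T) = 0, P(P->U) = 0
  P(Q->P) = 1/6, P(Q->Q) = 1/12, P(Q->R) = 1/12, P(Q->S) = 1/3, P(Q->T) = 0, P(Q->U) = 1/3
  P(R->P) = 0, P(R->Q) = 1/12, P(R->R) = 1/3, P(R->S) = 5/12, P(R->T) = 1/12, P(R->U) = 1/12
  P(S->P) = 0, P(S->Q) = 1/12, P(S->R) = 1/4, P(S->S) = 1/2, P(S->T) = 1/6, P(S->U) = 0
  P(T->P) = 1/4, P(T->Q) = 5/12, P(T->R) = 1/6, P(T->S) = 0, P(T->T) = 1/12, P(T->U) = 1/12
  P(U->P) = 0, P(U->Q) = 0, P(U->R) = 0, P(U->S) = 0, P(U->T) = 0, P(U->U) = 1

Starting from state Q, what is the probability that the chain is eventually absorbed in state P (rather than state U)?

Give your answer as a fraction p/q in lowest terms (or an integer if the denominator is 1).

Let a_i = P(absorbed in P | start in state i).
Boundary conditions: a_P = 1, a_U = 0.
For each transient state i, a_i = sum_j P(i->j) * a_j:
  a_Q = 1/6*a_P + 1/12*a_Q + 1/12*a_R + 1/3*a_S + 0*a_T + 1/3*a_U
  a_R = 0*a_P + 1/12*a_Q + 1/3*a_R + 5/12*a_S + 1/12*a_T + 1/12*a_U
  a_S = 0*a_P + 1/12*a_Q + 1/4*a_R + 1/2*a_S + 1/6*a_T + 0*a_U
  a_T = 1/4*a_P + 5/12*a_Q + 1/6*a_R + 0*a_S + 1/12*a_T + 1/12*a_U

Substituting a_P = 1 and a_U = 0, rearrange to (I - Q) a = r where r[i] = P(i -> P):
  [11/12, -1/12, -1/3, 0] . (a_Q, a_R, a_S, a_T) = 1/6
  [-1/12, 2/3, -5/12, -1/12] . (a_Q, a_R, a_S, a_T) = 0
  [-1/12, -1/4, 1/2, -1/6] . (a_Q, a_R, a_S, a_T) = 0
  [-5/12, -1/6, 0, 11/12] . (a_Q, a_R, a_S, a_T) = 1/4

Solving yields:
  a_Q = 469/1284
  a_R = 157/428
  a_S = 265/642
  a_T = 649/1284

Starting state is Q, so the absorption probability is a_Q = 469/1284.

Answer: 469/1284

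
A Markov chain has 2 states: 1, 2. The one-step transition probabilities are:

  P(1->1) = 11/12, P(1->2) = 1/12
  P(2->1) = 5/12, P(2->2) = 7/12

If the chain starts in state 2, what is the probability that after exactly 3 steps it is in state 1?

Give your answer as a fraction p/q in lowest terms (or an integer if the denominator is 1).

Computing P^3 by repeated multiplication:
P^1 =
  1: [11/12, 1/12]
  2: [5/12, 7/12]
P^2 =
  1: [7/8, 1/8]
  2: [5/8, 3/8]
P^3 =
  1: [41/48, 7/48]
  2: [35/48, 13/48]

(P^3)[2 -> 1] = 35/48

Answer: 35/48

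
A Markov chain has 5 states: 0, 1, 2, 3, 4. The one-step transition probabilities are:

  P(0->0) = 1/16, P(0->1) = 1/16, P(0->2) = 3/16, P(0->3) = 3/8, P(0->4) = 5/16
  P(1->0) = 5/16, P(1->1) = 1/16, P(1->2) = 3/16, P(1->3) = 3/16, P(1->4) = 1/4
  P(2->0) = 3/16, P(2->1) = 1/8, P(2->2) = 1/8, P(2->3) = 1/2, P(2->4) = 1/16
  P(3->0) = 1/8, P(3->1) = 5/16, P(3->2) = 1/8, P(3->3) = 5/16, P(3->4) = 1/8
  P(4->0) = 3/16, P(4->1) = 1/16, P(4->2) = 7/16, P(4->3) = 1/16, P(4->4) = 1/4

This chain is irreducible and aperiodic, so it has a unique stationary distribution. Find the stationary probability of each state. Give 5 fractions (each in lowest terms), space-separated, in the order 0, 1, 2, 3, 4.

Answer: 6961/41733 12449/83466 8459/41733 12350/41733 5159/27822

Derivation:
The stationary distribution satisfies pi = pi * P, i.e.:
  pi_0 = 1/16*pi_0 + 5/16*pi_1 + 3/16*pi_2 + 1/8*pi_3 + 3/16*pi_4
  pi_1 = 1/16*pi_0 + 1/16*pi_1 + 1/8*pi_2 + 5/16*pi_3 + 1/16*pi_4
  pi_2 = 3/16*pi_0 + 3/16*pi_1 + 1/8*pi_2 + 1/8*pi_3 + 7/16*pi_4
  pi_3 = 3/8*pi_0 + 3/16*pi_1 + 1/2*pi_2 + 5/16*pi_3 + 1/16*pi_4
  pi_4 = 5/16*pi_0 + 1/4*pi_1 + 1/16*pi_2 + 1/8*pi_3 + 1/4*pi_4
with normalization: pi_0 + pi_1 + pi_2 + pi_3 + pi_4 = 1.

Using the first 4 balance equations plus normalization, the linear system A*pi = b is:
  [-15/16, 5/16, 3/16, 1/8, 3/16] . pi = 0
  [1/16, -15/16, 1/8, 5/16, 1/16] . pi = 0
  [3/16, 3/16, -7/8, 1/8, 7/16] . pi = 0
  [3/8, 3/16, 1/2, -11/16, 1/16] . pi = 0
  [1, 1, 1, 1, 1] . pi = 1

Solving yields:
  pi_0 = 6961/41733
  pi_1 = 12449/83466
  pi_2 = 8459/41733
  pi_3 = 12350/41733
  pi_4 = 5159/27822

Verification (pi * P):
  6961/41733*1/16 + 12449/83466*5/16 + 8459/41733*3/16 + 12350/41733*1/8 + 5159/27822*3/16 = 6961/41733 = pi_0  (ok)
  6961/41733*1/16 + 12449/83466*1/16 + 8459/41733*1/8 + 12350/41733*5/16 + 5159/27822*1/16 = 12449/83466 = pi_1  (ok)
  6961/41733*3/16 + 12449/83466*3/16 + 8459/41733*1/8 + 12350/41733*1/8 + 5159/27822*7/16 = 8459/41733 = pi_2  (ok)
  6961/41733*3/8 + 12449/83466*3/16 + 8459/41733*1/2 + 12350/41733*5/16 + 5159/27822*1/16 = 12350/41733 = pi_3  (ok)
  6961/41733*5/16 + 12449/83466*1/4 + 8459/41733*1/16 + 12350/41733*1/8 + 5159/27822*1/4 = 5159/27822 = pi_4  (ok)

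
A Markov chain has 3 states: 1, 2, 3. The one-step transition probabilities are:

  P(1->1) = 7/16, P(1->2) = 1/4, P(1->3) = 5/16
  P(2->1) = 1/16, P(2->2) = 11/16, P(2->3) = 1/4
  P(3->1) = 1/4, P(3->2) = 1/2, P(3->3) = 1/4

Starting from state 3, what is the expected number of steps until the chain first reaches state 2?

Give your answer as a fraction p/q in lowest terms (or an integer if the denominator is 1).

Let h_i = expected steps to first reach 2 from state i.
Boundary: h_2 = 0.
First-step equations for the other states:
  h_1 = 1 + 7/16*h_1 + 1/4*h_2 + 5/16*h_3
  h_3 = 1 + 1/4*h_1 + 1/2*h_2 + 1/4*h_3

Substituting h_2 = 0 and rearranging gives the linear system (I - Q) h = 1:
  [9/16, -5/16] . (h_1, h_3) = 1
  [-1/4, 3/4] . (h_1, h_3) = 1

Solving yields:
  h_1 = 34/11
  h_3 = 26/11

Starting state is 3, so the expected hitting time is h_3 = 26/11.

Answer: 26/11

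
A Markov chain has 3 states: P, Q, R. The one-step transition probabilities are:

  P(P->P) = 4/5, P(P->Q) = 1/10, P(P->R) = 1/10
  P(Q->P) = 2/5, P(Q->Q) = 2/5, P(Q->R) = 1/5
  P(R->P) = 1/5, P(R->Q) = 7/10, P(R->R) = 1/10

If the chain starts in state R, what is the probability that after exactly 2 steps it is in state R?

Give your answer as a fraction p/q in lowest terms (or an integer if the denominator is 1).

Answer: 17/100

Derivation:
Computing P^2 by repeated multiplication:
P^1 =
  P: [4/5, 1/10, 1/10]
  Q: [2/5, 2/5, 1/5]
  R: [1/5, 7/10, 1/10]
P^2 =
  P: [7/10, 19/100, 11/100]
  Q: [13/25, 17/50, 7/50]
  R: [23/50, 37/100, 17/100]

(P^2)[R -> R] = 17/100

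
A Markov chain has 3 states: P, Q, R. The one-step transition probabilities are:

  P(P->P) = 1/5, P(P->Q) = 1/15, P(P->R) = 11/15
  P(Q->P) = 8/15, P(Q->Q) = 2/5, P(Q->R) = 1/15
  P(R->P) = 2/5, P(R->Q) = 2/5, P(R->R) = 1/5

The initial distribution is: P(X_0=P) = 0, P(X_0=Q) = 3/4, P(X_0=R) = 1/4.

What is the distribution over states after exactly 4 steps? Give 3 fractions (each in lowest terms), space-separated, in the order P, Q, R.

Answer: 12337/33750 1889/6750 5984/16875

Derivation:
Propagating the distribution step by step (d_{t+1} = d_t * P):
d_0 = (P=0, Q=3/4, R=1/4)
  d_1[P] = 0*1/5 + 3/4*8/15 + 1/4*2/5 = 1/2
  d_1[Q] = 0*1/15 + 3/4*2/5 + 1/4*2/5 = 2/5
  d_1[R] = 0*11/15 + 3/4*1/15 + 1/4*1/5 = 1/10
d_1 = (P=1/2, Q=2/5, R=1/10)
  d_2[P] = 1/2*1/5 + 2/5*8/15 + 1/10*2/5 = 53/150
  d_2[Q] = 1/2*1/15 + 2/5*2/5 + 1/10*2/5 = 7/30
  d_2[R] = 1/2*11/15 + 2/5*1/15 + 1/10*1/5 = 31/75
d_2 = (P=53/150, Q=7/30, R=31/75)
  d_3[P] = 53/150*1/5 + 7/30*8/15 + 31/75*2/5 = 811/2250
  d_3[Q] = 53/150*1/15 + 7/30*2/5 + 31/75*2/5 = 127/450
  d_3[R] = 53/150*11/15 + 7/30*1/15 + 31/75*1/5 = 134/375
d_3 = (P=811/2250, Q=127/450, R=134/375)
  d_4[P] = 811/2250*1/5 + 127/450*8/15 + 134/375*2/5 = 12337/33750
  d_4[Q] = 811/2250*1/15 + 127/450*2/5 + 134/375*2/5 = 1889/6750
  d_4[R] = 811/2250*11/15 + 127/450*1/15 + 134/375*1/5 = 5984/16875
d_4 = (P=12337/33750, Q=1889/6750, R=5984/16875)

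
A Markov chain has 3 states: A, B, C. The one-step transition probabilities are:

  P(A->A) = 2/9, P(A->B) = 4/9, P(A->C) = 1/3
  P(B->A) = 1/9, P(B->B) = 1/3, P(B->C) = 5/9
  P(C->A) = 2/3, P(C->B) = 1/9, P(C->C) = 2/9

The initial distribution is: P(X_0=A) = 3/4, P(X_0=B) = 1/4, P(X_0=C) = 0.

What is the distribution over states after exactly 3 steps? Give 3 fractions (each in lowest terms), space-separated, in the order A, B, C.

Answer: 1057/2916 31/108 511/1458

Derivation:
Propagating the distribution step by step (d_{t+1} = d_t * P):
d_0 = (A=3/4, B=1/4, C=0)
  d_1[A] = 3/4*2/9 + 1/4*1/9 + 0*2/3 = 7/36
  d_1[B] = 3/4*4/9 + 1/4*1/3 + 0*1/9 = 5/12
  d_1[C] = 3/4*1/3 + 1/4*5/9 + 0*2/9 = 7/18
d_1 = (A=7/36, B=5/12, C=7/18)
  d_2[A] = 7/36*2/9 + 5/12*1/9 + 7/18*2/3 = 113/324
  d_2[B] = 7/36*4/9 + 5/12*1/3 + 7/18*1/9 = 29/108
  d_2[C] = 7/36*1/3 + 5/12*5/9 + 7/18*2/9 = 31/81
d_2 = (A=113/324, B=29/108, C=31/81)
  d_3[A] = 113/324*2/9 + 29/108*1/9 + 31/81*2/3 = 1057/2916
  d_3[B] = 113/324*4/9 + 29/108*1/3 + 31/81*1/9 = 31/108
  d_3[C] = 113/324*1/3 + 29/108*5/9 + 31/81*2/9 = 511/1458
d_3 = (A=1057/2916, B=31/108, C=511/1458)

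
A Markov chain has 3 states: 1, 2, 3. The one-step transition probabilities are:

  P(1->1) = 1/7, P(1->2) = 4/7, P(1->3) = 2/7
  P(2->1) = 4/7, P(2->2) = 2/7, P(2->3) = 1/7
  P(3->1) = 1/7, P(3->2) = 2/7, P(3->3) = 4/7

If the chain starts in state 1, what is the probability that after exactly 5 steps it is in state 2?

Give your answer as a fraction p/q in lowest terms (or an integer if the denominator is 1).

Computing P^5 by repeated multiplication:
P^1 =
  1: [1/7, 4/7, 2/7]
  2: [4/7, 2/7, 1/7]
  3: [1/7, 2/7, 4/7]
P^2 =
  1: [19/49, 16/49, 2/7]
  2: [13/49, 22/49, 2/7]
  3: [13/49, 16/49, 20/49]
P^3 =
  1: [97/343, 136/343, 110/343]
  2: [115/343, 124/343, 104/343]
  3: [97/343, 124/343, 122/343]
P^4 =
  1: [751/2401, 880/2401, 110/343]
  2: [715/2401, 916/2401, 110/343]
  3: [715/2401, 880/2401, 806/2401]
P^5 =
  1: [5041/16807, 6304/16807, 5462/16807]
  2: [5149/16807, 6232/16807, 5426/16807]
  3: [5041/16807, 6232/16807, 5534/16807]

(P^5)[1 -> 2] = 6304/16807

Answer: 6304/16807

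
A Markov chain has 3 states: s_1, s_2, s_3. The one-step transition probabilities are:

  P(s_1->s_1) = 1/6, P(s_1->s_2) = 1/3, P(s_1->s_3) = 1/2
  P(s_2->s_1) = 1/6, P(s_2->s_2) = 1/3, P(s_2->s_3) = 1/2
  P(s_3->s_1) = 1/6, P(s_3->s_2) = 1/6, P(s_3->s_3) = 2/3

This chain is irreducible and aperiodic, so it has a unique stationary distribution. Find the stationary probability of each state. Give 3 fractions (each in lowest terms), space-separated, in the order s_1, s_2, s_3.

Answer: 1/6 7/30 3/5

Derivation:
The stationary distribution satisfies pi = pi * P, i.e.:
  pi_s_1 = 1/6*pi_s_1 + 1/6*pi_s_2 + 1/6*pi_s_3
  pi_s_2 = 1/3*pi_s_1 + 1/3*pi_s_2 + 1/6*pi_s_3
  pi_s_3 = 1/2*pi_s_1 + 1/2*pi_s_2 + 2/3*pi_s_3
with normalization: pi_s_1 + pi_s_2 + pi_s_3 = 1.

Using the first 2 balance equations plus normalization, the linear system A*pi = b is:
  [-5/6, 1/6, 1/6] . pi = 0
  [1/3, -2/3, 1/6] . pi = 0
  [1, 1, 1] . pi = 1

Solving yields:
  pi_s_1 = 1/6
  pi_s_2 = 7/30
  pi_s_3 = 3/5

Verification (pi * P):
  1/6*1/6 + 7/30*1/6 + 3/5*1/6 = 1/6 = pi_s_1  (ok)
  1/6*1/3 + 7/30*1/3 + 3/5*1/6 = 7/30 = pi_s_2  (ok)
  1/6*1/2 + 7/30*1/2 + 3/5*2/3 = 3/5 = pi_s_3  (ok)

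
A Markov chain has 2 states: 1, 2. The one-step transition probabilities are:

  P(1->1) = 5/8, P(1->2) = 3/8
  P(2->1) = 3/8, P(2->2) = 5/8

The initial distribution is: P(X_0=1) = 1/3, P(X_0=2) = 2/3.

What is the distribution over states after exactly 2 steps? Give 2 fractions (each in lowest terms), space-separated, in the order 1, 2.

Propagating the distribution step by step (d_{t+1} = d_t * P):
d_0 = (1=1/3, 2=2/3)
  d_1[1] = 1/3*5/8 + 2/3*3/8 = 11/24
  d_1[2] = 1/3*3/8 + 2/3*5/8 = 13/24
d_1 = (1=11/24, 2=13/24)
  d_2[1] = 11/24*5/8 + 13/24*3/8 = 47/96
  d_2[2] = 11/24*3/8 + 13/24*5/8 = 49/96
d_2 = (1=47/96, 2=49/96)

Answer: 47/96 49/96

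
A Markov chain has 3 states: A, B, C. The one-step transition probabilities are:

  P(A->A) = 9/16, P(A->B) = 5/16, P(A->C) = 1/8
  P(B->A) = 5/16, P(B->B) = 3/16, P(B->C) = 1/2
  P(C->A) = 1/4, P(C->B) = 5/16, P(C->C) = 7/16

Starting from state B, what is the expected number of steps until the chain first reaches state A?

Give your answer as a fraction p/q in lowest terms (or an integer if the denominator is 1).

Answer: 272/77

Derivation:
Let h_i = expected steps to first reach A from state i.
Boundary: h_A = 0.
First-step equations for the other states:
  h_B = 1 + 5/16*h_A + 3/16*h_B + 1/2*h_C
  h_C = 1 + 1/4*h_A + 5/16*h_B + 7/16*h_C

Substituting h_A = 0 and rearranging gives the linear system (I - Q) h = 1:
  [13/16, -1/2] . (h_B, h_C) = 1
  [-5/16, 9/16] . (h_B, h_C) = 1

Solving yields:
  h_B = 272/77
  h_C = 288/77

Starting state is B, so the expected hitting time is h_B = 272/77.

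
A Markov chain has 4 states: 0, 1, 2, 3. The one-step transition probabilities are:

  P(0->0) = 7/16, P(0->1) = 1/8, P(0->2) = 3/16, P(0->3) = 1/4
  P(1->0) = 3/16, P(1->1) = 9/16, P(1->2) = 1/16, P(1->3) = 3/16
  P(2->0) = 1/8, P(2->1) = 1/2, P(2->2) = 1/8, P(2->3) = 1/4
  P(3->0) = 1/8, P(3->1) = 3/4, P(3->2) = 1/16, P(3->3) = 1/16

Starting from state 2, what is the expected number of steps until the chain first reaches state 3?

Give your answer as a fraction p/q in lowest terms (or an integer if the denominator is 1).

Let h_i = expected steps to first reach 3 from state i.
Boundary: h_3 = 0.
First-step equations for the other states:
  h_0 = 1 + 7/16*h_0 + 1/8*h_1 + 3/16*h_2 + 1/4*h_3
  h_1 = 1 + 3/16*h_0 + 9/16*h_1 + 1/16*h_2 + 3/16*h_3
  h_2 = 1 + 1/8*h_0 + 1/2*h_1 + 1/8*h_2 + 1/4*h_3

Substituting h_3 = 0 and rearranging gives the linear system (I - Q) h = 1:
  [9/16, -1/8, -3/16] . (h_0, h_1, h_2) = 1
  [-3/16, 7/16, -1/16] . (h_0, h_1, h_2) = 1
  [-1/8, -1/2, 7/8] . (h_0, h_1, h_2) = 1

Solving yields:
  h_0 = 165/38
  h_1 = 91/19
  h_2 = 9/2

Starting state is 2, so the expected hitting time is h_2 = 9/2.

Answer: 9/2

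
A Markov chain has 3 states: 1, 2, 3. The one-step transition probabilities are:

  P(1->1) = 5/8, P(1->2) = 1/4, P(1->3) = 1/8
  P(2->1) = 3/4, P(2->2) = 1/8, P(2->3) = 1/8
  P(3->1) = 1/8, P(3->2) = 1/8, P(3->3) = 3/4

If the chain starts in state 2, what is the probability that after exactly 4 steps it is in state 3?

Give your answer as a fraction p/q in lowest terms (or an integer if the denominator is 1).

Computing P^4 by repeated multiplication:
P^1 =
  1: [5/8, 1/4, 1/8]
  2: [3/4, 1/8, 1/8]
  3: [1/8, 1/8, 3/4]
P^2 =
  1: [19/32, 13/64, 13/64]
  2: [37/64, 7/32, 13/64]
  3: [17/64, 9/64, 19/32]
P^3 =
  1: [281/512, 51/256, 129/512]
  2: [141/256, 101/512, 129/512]
  3: [177/512, 81/512, 127/256]
P^4 =
  1: [1073/2048, 793/4096, 1157/4096]
  2: [2145/4096, 397/2048, 1157/4096]
  3: [1625/4096, 689/4096, 891/2048]

(P^4)[2 -> 3] = 1157/4096

Answer: 1157/4096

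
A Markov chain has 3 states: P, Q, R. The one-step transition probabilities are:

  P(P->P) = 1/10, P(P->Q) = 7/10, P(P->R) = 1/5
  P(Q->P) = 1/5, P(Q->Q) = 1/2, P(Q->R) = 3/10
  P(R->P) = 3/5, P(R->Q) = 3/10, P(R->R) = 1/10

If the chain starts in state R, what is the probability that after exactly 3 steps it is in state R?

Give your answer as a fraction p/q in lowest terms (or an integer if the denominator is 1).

Answer: 119/500

Derivation:
Computing P^3 by repeated multiplication:
P^1 =
  P: [1/10, 7/10, 1/5]
  Q: [1/5, 1/2, 3/10]
  R: [3/5, 3/10, 1/10]
P^2 =
  P: [27/100, 12/25, 1/4]
  Q: [3/10, 12/25, 11/50]
  R: [9/50, 3/5, 11/50]
P^3 =
  P: [273/1000, 63/125, 223/1000]
  Q: [129/500, 129/250, 113/500]
  R: [27/100, 123/250, 119/500]

(P^3)[R -> R] = 119/500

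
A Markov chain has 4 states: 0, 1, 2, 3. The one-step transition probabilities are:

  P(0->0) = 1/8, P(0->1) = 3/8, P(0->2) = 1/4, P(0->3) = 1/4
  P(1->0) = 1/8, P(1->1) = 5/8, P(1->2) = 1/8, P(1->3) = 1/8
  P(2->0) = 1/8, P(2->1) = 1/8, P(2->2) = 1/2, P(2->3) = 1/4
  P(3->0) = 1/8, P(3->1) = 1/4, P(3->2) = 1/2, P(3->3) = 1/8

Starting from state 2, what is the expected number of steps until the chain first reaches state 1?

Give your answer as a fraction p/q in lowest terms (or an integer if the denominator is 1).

Let h_i = expected steps to first reach 1 from state i.
Boundary: h_1 = 0.
First-step equations for the other states:
  h_0 = 1 + 1/8*h_0 + 3/8*h_1 + 1/4*h_2 + 1/4*h_3
  h_2 = 1 + 1/8*h_0 + 1/8*h_1 + 1/2*h_2 + 1/4*h_3
  h_3 = 1 + 1/8*h_0 + 1/4*h_1 + 1/2*h_2 + 1/8*h_3

Substituting h_1 = 0 and rearranging gives the linear system (I - Q) h = 1:
  [7/8, -1/4, -1/4] . (h_0, h_2, h_3) = 1
  [-1/8, 1/2, -1/4] . (h_0, h_2, h_3) = 1
  [-1/8, -1/2, 7/8] . (h_0, h_2, h_3) = 1

Solving yields:
  h_0 = 216/53
  h_2 = 288/53
  h_3 = 256/53

Starting state is 2, so the expected hitting time is h_2 = 288/53.

Answer: 288/53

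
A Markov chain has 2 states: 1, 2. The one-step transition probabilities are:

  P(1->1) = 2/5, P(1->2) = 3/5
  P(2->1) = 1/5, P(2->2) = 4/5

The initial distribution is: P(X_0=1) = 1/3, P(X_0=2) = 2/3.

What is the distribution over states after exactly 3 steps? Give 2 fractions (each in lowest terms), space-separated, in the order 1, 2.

Answer: 94/375 281/375

Derivation:
Propagating the distribution step by step (d_{t+1} = d_t * P):
d_0 = (1=1/3, 2=2/3)
  d_1[1] = 1/3*2/5 + 2/3*1/5 = 4/15
  d_1[2] = 1/3*3/5 + 2/3*4/5 = 11/15
d_1 = (1=4/15, 2=11/15)
  d_2[1] = 4/15*2/5 + 11/15*1/5 = 19/75
  d_2[2] = 4/15*3/5 + 11/15*4/5 = 56/75
d_2 = (1=19/75, 2=56/75)
  d_3[1] = 19/75*2/5 + 56/75*1/5 = 94/375
  d_3[2] = 19/75*3/5 + 56/75*4/5 = 281/375
d_3 = (1=94/375, 2=281/375)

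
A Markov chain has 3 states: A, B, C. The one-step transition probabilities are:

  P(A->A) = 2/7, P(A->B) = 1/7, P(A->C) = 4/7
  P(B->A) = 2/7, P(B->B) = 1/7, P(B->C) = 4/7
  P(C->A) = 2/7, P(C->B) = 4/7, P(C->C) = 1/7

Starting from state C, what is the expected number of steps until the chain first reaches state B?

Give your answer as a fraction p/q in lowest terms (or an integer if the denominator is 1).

Let h_i = expected steps to first reach B from state i.
Boundary: h_B = 0.
First-step equations for the other states:
  h_A = 1 + 2/7*h_A + 1/7*h_B + 4/7*h_C
  h_C = 1 + 2/7*h_A + 4/7*h_B + 1/7*h_C

Substituting h_B = 0 and rearranging gives the linear system (I - Q) h = 1:
  [5/7, -4/7] . (h_A, h_C) = 1
  [-2/7, 6/7] . (h_A, h_C) = 1

Solving yields:
  h_A = 35/11
  h_C = 49/22

Starting state is C, so the expected hitting time is h_C = 49/22.

Answer: 49/22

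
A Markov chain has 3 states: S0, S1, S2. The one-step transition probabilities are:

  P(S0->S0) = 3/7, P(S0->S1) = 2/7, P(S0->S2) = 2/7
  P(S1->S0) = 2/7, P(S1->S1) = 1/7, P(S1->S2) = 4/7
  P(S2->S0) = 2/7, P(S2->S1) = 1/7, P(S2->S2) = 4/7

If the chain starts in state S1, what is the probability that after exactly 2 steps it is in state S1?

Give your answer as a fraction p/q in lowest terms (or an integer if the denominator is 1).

Computing P^2 by repeated multiplication:
P^1 =
  S0: [3/7, 2/7, 2/7]
  S1: [2/7, 1/7, 4/7]
  S2: [2/7, 1/7, 4/7]
P^2 =
  S0: [17/49, 10/49, 22/49]
  S1: [16/49, 9/49, 24/49]
  S2: [16/49, 9/49, 24/49]

(P^2)[S1 -> S1] = 9/49

Answer: 9/49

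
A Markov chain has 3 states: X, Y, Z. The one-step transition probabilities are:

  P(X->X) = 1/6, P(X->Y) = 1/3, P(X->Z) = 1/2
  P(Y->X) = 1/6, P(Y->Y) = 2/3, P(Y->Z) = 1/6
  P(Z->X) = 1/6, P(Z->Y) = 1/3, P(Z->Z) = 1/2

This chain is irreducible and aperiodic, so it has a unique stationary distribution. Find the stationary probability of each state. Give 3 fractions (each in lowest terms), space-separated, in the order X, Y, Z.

Answer: 1/6 1/2 1/3

Derivation:
The stationary distribution satisfies pi = pi * P, i.e.:
  pi_X = 1/6*pi_X + 1/6*pi_Y + 1/6*pi_Z
  pi_Y = 1/3*pi_X + 2/3*pi_Y + 1/3*pi_Z
  pi_Z = 1/2*pi_X + 1/6*pi_Y + 1/2*pi_Z
with normalization: pi_X + pi_Y + pi_Z = 1.

Using the first 2 balance equations plus normalization, the linear system A*pi = b is:
  [-5/6, 1/6, 1/6] . pi = 0
  [1/3, -1/3, 1/3] . pi = 0
  [1, 1, 1] . pi = 1

Solving yields:
  pi_X = 1/6
  pi_Y = 1/2
  pi_Z = 1/3

Verification (pi * P):
  1/6*1/6 + 1/2*1/6 + 1/3*1/6 = 1/6 = pi_X  (ok)
  1/6*1/3 + 1/2*2/3 + 1/3*1/3 = 1/2 = pi_Y  (ok)
  1/6*1/2 + 1/2*1/6 + 1/3*1/2 = 1/3 = pi_Z  (ok)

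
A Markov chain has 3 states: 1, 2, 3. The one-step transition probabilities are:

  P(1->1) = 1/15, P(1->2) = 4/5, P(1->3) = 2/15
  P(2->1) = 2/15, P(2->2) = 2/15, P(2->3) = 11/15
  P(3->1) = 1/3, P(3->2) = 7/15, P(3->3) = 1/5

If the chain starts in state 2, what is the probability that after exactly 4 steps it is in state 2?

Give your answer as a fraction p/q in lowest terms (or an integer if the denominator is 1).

Computing P^4 by repeated multiplication:
P^1 =
  1: [1/15, 4/5, 2/15]
  2: [2/15, 2/15, 11/15]
  3: [1/3, 7/15, 1/5]
P^2 =
  1: [7/45, 2/9, 28/45]
  2: [61/225, 7/15, 59/225]
  3: [34/225, 19/45, 32/75]
P^3 =
  1: [167/675, 4/9, 208/675]
  2: [566/3375, 271/675, 1454/3375]
  3: [704/3375, 254/675, 467/1125]
P^4 =
  1: [1807/10125, 812/2025, 4258/10125]
  2: [10546/50625, 1312/3375, 20399/50625]
  3: [10249/50625, 4159/10125, 6527/16875]

(P^4)[2 -> 2] = 1312/3375

Answer: 1312/3375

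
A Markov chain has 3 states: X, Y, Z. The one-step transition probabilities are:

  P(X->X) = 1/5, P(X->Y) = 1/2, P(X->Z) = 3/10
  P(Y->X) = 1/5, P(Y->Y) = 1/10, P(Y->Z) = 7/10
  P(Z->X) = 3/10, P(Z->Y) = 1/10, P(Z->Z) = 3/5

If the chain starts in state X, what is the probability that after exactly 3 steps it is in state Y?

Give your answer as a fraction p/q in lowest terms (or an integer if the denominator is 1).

Computing P^3 by repeated multiplication:
P^1 =
  X: [1/5, 1/2, 3/10]
  Y: [1/5, 1/10, 7/10]
  Z: [3/10, 1/10, 3/5]
P^2 =
  X: [23/100, 9/50, 59/100]
  Y: [27/100, 9/50, 11/20]
  Z: [13/50, 11/50, 13/25]
P^3 =
  X: [259/1000, 24/125, 549/1000]
  Y: [51/200, 26/125, 537/1000]
  Z: [63/250, 51/250, 68/125]

(P^3)[X -> Y] = 24/125

Answer: 24/125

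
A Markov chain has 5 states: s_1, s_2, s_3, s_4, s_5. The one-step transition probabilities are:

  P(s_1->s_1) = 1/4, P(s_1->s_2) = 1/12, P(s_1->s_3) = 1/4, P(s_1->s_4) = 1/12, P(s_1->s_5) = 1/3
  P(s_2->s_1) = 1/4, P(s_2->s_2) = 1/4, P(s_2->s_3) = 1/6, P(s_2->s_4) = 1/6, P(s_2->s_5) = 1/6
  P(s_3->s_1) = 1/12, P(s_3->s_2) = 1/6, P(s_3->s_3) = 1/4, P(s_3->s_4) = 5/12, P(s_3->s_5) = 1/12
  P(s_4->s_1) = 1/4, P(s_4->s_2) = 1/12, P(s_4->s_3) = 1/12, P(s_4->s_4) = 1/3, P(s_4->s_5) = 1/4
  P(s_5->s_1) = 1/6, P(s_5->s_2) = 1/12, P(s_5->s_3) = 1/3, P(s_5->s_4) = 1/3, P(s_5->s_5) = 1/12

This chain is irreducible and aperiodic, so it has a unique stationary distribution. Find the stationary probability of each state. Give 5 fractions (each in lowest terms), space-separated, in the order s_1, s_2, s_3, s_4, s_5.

Answer: 3601/18065 2184/18065 755/3613 5072/18065 3433/18065

Derivation:
The stationary distribution satisfies pi = pi * P, i.e.:
  pi_s_1 = 1/4*pi_s_1 + 1/4*pi_s_2 + 1/12*pi_s_3 + 1/4*pi_s_4 + 1/6*pi_s_5
  pi_s_2 = 1/12*pi_s_1 + 1/4*pi_s_2 + 1/6*pi_s_3 + 1/12*pi_s_4 + 1/12*pi_s_5
  pi_s_3 = 1/4*pi_s_1 + 1/6*pi_s_2 + 1/4*pi_s_3 + 1/12*pi_s_4 + 1/3*pi_s_5
  pi_s_4 = 1/12*pi_s_1 + 1/6*pi_s_2 + 5/12*pi_s_3 + 1/3*pi_s_4 + 1/3*pi_s_5
  pi_s_5 = 1/3*pi_s_1 + 1/6*pi_s_2 + 1/12*pi_s_3 + 1/4*pi_s_4 + 1/12*pi_s_5
with normalization: pi_s_1 + pi_s_2 + pi_s_3 + pi_s_4 + pi_s_5 = 1.

Using the first 4 balance equations plus normalization, the linear system A*pi = b is:
  [-3/4, 1/4, 1/12, 1/4, 1/6] . pi = 0
  [1/12, -3/4, 1/6, 1/12, 1/12] . pi = 0
  [1/4, 1/6, -3/4, 1/12, 1/3] . pi = 0
  [1/12, 1/6, 5/12, -2/3, 1/3] . pi = 0
  [1, 1, 1, 1, 1] . pi = 1

Solving yields:
  pi_s_1 = 3601/18065
  pi_s_2 = 2184/18065
  pi_s_3 = 755/3613
  pi_s_4 = 5072/18065
  pi_s_5 = 3433/18065

Verification (pi * P):
  3601/18065*1/4 + 2184/18065*1/4 + 755/3613*1/12 + 5072/18065*1/4 + 3433/18065*1/6 = 3601/18065 = pi_s_1  (ok)
  3601/18065*1/12 + 2184/18065*1/4 + 755/3613*1/6 + 5072/18065*1/12 + 3433/18065*1/12 = 2184/18065 = pi_s_2  (ok)
  3601/18065*1/4 + 2184/18065*1/6 + 755/3613*1/4 + 5072/18065*1/12 + 3433/18065*1/3 = 755/3613 = pi_s_3  (ok)
  3601/18065*1/12 + 2184/18065*1/6 + 755/3613*5/12 + 5072/18065*1/3 + 3433/18065*1/3 = 5072/18065 = pi_s_4  (ok)
  3601/18065*1/3 + 2184/18065*1/6 + 755/3613*1/12 + 5072/18065*1/4 + 3433/18065*1/12 = 3433/18065 = pi_s_5  (ok)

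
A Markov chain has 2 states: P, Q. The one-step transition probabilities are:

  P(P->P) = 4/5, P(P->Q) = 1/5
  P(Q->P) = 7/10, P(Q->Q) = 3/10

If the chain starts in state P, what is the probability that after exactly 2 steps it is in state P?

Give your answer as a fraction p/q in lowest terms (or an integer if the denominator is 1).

Answer: 39/50

Derivation:
Computing P^2 by repeated multiplication:
P^1 =
  P: [4/5, 1/5]
  Q: [7/10, 3/10]
P^2 =
  P: [39/50, 11/50]
  Q: [77/100, 23/100]

(P^2)[P -> P] = 39/50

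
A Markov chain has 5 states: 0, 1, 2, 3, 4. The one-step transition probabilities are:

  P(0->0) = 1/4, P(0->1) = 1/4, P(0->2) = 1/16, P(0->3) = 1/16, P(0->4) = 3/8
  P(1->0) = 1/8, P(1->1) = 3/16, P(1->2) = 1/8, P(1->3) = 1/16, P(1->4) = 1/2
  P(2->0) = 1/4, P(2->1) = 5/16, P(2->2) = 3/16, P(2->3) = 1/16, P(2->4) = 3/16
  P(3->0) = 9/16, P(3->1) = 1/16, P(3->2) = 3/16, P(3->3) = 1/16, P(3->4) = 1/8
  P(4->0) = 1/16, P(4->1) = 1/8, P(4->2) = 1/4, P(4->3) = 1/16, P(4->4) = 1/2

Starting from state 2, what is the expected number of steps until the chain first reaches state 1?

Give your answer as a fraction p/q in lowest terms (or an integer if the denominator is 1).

Let h_i = expected steps to first reach 1 from state i.
Boundary: h_1 = 0.
First-step equations for the other states:
  h_0 = 1 + 1/4*h_0 + 1/4*h_1 + 1/16*h_2 + 1/16*h_3 + 3/8*h_4
  h_2 = 1 + 1/4*h_0 + 5/16*h_1 + 3/16*h_2 + 1/16*h_3 + 3/16*h_4
  h_3 = 1 + 9/16*h_0 + 1/16*h_1 + 3/16*h_2 + 1/16*h_3 + 1/8*h_4
  h_4 = 1 + 1/16*h_0 + 1/8*h_1 + 1/4*h_2 + 1/16*h_3 + 1/2*h_4

Substituting h_1 = 0 and rearranging gives the linear system (I - Q) h = 1:
  [3/4, -1/16, -1/16, -3/8] . (h_0, h_2, h_3, h_4) = 1
  [-1/4, 13/16, -1/16, -3/16] . (h_0, h_2, h_3, h_4) = 1
  [-9/16, -3/16, 15/16, -1/8] . (h_0, h_2, h_3, h_4) = 1
  [-1/16, -1/4, -1/16, 1/2] . (h_0, h_2, h_3, h_4) = 1

Solving yields:
  h_0 = 10496/2113
  h_2 = 9472/2113
  h_3 = 12016/2113
  h_4 = 11776/2113

Starting state is 2, so the expected hitting time is h_2 = 9472/2113.

Answer: 9472/2113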